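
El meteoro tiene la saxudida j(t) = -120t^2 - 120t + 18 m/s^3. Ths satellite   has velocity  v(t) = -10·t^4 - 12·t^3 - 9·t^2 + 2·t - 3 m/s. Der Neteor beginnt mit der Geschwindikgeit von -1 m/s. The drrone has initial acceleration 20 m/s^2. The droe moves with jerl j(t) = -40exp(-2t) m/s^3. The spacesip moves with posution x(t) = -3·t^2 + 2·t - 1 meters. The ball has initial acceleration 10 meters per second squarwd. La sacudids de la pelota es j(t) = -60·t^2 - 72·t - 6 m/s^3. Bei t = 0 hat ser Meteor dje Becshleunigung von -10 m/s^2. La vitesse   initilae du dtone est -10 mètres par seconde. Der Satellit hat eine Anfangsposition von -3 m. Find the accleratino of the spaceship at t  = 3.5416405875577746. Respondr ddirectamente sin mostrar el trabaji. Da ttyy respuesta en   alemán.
Die Beschleunigung bei t = 3.5416405875577746 ist a = -6.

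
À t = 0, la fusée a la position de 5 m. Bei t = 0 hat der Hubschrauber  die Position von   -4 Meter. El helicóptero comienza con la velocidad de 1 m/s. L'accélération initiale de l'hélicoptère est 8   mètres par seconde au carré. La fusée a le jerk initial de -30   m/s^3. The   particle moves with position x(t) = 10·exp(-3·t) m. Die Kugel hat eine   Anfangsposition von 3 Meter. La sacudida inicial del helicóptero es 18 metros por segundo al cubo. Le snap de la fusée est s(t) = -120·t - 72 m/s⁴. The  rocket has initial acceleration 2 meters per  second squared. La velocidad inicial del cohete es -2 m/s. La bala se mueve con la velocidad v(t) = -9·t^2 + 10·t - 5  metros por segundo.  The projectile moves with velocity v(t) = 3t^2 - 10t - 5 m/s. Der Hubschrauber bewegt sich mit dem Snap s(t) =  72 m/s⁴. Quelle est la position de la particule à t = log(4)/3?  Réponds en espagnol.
Usando x(t) = 10·exp(-3·t) y sustituyendo t = log(4)/3, encontramos x = 5/2.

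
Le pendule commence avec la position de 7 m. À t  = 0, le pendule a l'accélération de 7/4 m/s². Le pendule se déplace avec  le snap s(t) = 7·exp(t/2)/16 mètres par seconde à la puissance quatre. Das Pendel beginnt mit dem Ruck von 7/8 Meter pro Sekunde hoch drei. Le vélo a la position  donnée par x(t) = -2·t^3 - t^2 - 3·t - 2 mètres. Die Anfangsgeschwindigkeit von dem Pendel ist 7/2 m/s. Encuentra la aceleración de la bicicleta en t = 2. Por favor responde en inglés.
Starting from position x(t) = -2·t^3 - t^2 - 3·t - 2, we take 2 derivatives. The derivative of position gives velocity: v(t) = -6·t^2 - 2·t - 3. Differentiating velocity, we get acceleration: a(t) = -12·t - 2. From the given acceleration equation a(t) = -12·t - 2, we substitute t = 2 to get a = -26.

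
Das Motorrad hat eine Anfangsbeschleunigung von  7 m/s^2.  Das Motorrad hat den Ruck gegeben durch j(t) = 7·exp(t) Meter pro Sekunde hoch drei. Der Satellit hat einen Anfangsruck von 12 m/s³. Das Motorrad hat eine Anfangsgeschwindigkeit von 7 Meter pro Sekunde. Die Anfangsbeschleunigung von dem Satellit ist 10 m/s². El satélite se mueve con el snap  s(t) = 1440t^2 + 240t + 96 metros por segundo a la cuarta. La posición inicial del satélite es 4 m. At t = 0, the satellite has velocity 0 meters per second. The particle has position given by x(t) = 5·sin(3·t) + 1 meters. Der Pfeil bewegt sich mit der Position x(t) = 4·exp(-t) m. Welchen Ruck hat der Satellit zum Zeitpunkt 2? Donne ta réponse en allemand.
Ausgehend von dem Snap s(t) = 1440·t^2 + 240·t + 96, nehmen wir 1 Stammfunktion. Die Stammfunktion von dem Snap ist der Ruck. Mit j(0) = 12 erhalten wir j(t) = 480·t^3 + 120·t^2 + 96·t + 12. Aus der Gleichung für den Ruck j(t) = 480·t^3 + 120·t^2 + 96·t + 12, setzen wir t = 2 ein und erhalten j = 4524.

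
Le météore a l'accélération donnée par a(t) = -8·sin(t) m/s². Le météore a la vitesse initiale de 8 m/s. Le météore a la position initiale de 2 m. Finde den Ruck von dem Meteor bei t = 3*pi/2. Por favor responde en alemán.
Um dies zu lösen, müssen wir 1 Ableitung unserer Gleichung für die Beschleunigung a(t) = -8·sin(t) nehmen. Durch Ableiten von der Beschleunigung erhalten wir den Ruck: j(t) = -8·cos(t). Mit j(t) = -8·cos(t) und Einsetzen von t = 3*pi/2, finden wir j = 0.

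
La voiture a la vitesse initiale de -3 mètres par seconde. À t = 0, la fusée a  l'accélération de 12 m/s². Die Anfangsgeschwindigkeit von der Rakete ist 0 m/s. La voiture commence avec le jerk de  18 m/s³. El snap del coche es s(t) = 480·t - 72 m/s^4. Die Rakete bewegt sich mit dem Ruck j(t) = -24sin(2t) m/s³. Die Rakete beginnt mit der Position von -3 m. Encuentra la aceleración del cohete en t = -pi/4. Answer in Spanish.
Necesitamos integrar nuestra ecuación de la sacudida j(t) = -24·sin(2·t) 1 vez. Integrando la sacudida y usando la condición inicial a(0) = 12, obtenemos a(t) = 12·cos(2·t). De la ecuación de la aceleración a(t) = 12·cos(2·t), sustituimos t = -pi/4 para obtener a = 0.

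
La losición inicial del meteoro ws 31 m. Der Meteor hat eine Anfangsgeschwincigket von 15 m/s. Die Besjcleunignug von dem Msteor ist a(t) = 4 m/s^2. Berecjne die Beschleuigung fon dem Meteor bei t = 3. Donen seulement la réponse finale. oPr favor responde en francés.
La réponse est 4.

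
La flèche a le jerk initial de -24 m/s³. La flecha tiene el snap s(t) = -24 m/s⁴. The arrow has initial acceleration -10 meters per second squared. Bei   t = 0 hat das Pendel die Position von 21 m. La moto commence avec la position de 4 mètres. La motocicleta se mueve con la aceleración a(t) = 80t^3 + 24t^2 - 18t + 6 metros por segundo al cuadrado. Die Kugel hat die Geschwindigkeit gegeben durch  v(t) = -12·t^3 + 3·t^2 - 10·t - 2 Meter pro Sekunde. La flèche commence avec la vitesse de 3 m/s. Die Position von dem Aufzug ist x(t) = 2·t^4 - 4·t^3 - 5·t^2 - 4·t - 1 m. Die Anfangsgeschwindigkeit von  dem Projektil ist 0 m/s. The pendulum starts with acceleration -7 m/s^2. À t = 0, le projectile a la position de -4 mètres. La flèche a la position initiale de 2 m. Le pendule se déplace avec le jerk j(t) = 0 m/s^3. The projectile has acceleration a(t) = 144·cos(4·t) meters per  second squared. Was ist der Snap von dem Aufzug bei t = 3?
Um dies zu lösen, müssen wir 4 Ableitungen unserer Gleichung für die Position x(t) = 2·t^4 - 4·t^3 - 5·t^2 - 4·t - 1 nehmen. Mit d/dt von x(t) finden wir v(t) = 8·t^3 - 12·t^2 - 10·t - 4. Die Ableitung von der Geschwindigkeit ergibt die Beschleunigung: a(t) = 24·t^2 - 24·t - 10. Die Ableitung von der Beschleunigung ergibt den Ruck: j(t) = 48·t - 24. Durch Ableiten von dem Ruck erhalten wir den Snap: s(t) = 48. Wir haben den Snap s(t) = 48. Durch Einsetzen von t = 3: s(3) = 48.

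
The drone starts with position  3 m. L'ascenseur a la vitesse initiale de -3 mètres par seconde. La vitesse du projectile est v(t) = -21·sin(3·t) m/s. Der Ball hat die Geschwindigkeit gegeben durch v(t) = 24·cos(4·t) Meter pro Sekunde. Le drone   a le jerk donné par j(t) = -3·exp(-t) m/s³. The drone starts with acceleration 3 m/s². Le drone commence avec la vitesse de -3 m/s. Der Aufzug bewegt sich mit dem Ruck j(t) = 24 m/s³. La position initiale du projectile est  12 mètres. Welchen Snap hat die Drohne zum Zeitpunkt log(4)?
Um dies zu lösen, müssen wir 1 Ableitung unserer Gleichung für den Ruck j(t) = -3·exp(-t) nehmen. Durch Ableiten von dem Ruck erhalten wir den Snap: s(t) = 3·exp(-t). Wir haben den Snap s(t) = 3·exp(-t). Durch Einsetzen von t = log(4): s(log(4)) = 3/4.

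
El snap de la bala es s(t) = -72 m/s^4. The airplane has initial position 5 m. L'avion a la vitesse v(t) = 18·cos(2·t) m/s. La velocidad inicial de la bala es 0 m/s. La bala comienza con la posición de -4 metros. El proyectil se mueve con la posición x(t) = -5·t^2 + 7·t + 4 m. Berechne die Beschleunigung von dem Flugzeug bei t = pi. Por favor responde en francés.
Pour résoudre ceci, nous devons prendre 1 dérivée de notre équation de la vitesse v(t) = 18·cos(2·t). En prenant d/dt de v(t), nous trouvons a(t) = -36·sin(2·t). En utilisant a(t) = -36·sin(2·t) et en substituant t = pi, nous trouvons a = 0.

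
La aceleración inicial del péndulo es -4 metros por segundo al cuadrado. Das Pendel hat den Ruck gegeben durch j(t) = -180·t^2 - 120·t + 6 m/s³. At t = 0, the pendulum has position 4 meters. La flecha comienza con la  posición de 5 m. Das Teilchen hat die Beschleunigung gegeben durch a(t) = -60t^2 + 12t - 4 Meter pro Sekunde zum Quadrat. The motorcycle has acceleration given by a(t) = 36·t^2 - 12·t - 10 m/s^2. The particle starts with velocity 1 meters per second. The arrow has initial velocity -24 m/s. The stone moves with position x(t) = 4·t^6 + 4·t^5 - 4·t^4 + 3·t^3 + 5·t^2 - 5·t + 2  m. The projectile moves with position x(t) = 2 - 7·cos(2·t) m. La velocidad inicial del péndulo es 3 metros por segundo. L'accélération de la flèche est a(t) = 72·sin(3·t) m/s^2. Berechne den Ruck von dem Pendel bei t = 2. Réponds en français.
En utilisant j(t) = -180·t^2 - 120·t + 6 et en substituant t = 2, nous trouvons j = -954.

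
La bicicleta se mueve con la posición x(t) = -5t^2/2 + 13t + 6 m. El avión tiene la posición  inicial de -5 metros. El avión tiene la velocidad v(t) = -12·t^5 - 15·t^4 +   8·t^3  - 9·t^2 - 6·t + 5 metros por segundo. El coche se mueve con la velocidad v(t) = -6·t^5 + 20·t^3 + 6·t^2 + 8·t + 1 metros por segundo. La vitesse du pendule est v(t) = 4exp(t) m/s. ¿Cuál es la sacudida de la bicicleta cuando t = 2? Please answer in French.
Nous devons dériver notre équation de la position x(t) = -5·t^2/2 + 13·t + 6 3 fois. En dérivant la position, nous obtenons la vitesse: v(t) = 13 - 5·t. En dérivant la vitesse, nous obtenons l'accélération: a(t) = -5. La dérivée de l'accélération donne le jerk: j(t) = 0. Nous avons le jerk j(t) = 0. En substituant t = 2: j(2) = 0.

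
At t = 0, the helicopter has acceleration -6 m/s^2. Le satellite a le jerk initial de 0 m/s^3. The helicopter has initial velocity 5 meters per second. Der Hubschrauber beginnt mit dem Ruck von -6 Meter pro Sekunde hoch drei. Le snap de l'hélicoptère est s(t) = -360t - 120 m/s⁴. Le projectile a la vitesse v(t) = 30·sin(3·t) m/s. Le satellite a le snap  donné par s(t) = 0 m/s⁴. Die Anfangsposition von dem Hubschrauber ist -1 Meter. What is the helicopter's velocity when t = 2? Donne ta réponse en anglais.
To solve this, we need to take 3 antiderivatives of our snap equation s(t) = -360·t - 120. The integral of snap is jerk. Using j(0) = -6, we get j(t) = -180·t^2 - 120·t - 6. The integral of jerk is acceleration. Using a(0) = -6, we get a(t) = -60·t^3 - 60·t^2 - 6·t - 6. The integral of acceleration, with v(0) = 5, gives velocity: v(t) = -15·t^4 - 20·t^3 - 3·t^2 - 6·t + 5. Using v(t) = -15·t^4 - 20·t^3 - 3·t^2 - 6·t + 5 and substituting t = 2, we find v = -419.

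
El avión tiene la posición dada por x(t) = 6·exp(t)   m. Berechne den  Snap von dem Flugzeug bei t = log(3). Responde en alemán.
Um dies zu lösen, müssen wir 4 Ableitungen unserer Gleichung für die Position x(t) = 6·exp(t) nehmen. Die Ableitung von der Position ergibt die Geschwindigkeit: v(t) = 6·exp(t). Mit d/dt von v(t) finden wir a(t) = 6·exp(t). Die Ableitung von der Beschleunigung ergibt den Ruck: j(t) = 6·exp(t). Die Ableitung von dem Ruck ergibt den Snap: s(t) = 6·exp(t). Aus der Gleichung für den Snap s(t) = 6·exp(t), setzen wir t = log(3) ein und erhalten s = 18.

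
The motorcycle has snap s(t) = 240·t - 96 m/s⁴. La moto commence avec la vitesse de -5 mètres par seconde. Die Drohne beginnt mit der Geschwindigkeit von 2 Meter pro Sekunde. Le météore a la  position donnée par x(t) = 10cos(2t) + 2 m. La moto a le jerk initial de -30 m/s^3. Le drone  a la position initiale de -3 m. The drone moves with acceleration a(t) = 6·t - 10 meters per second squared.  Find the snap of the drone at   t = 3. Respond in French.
Nous devons dériver notre équation de l'accélération a(t) = 6·t - 10 2 fois. En prenant d/dt de a(t), nous trouvons j(t) = 6. En prenant d/dt de j(t), nous trouvons s(t) = 0. De l'équation du snap s(t) = 0, nous substituons t = 3 pour obtenir s = 0.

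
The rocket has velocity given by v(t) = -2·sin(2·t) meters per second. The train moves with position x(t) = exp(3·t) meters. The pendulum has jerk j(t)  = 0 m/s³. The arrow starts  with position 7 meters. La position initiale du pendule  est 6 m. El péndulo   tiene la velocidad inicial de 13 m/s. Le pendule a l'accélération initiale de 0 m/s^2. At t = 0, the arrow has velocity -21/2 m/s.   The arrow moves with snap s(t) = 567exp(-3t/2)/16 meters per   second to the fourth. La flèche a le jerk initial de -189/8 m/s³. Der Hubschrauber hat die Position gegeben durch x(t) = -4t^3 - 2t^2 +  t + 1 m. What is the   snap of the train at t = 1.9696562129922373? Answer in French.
Pour résoudre ceci, nous devons prendre 4 dérivées de notre équation de la position x(t) = exp(3·t). En dérivant la position, nous obtenons la vitesse: v(t) = 3·exp(3·t). La dérivée de la vitesse donne l'accélération: a(t) = 9·exp(3·t). En prenant d/dt de a(t), nous trouvons j(t) = 27·exp(3·t). La dérivée du jerk donne le snap: s(t) = 81·exp(3·t). Nous avons le snap s(t) = 81·exp(3·t). En substituant t = 1.9696562129922373: s(1.9696562129922373) = 29834.4126648109.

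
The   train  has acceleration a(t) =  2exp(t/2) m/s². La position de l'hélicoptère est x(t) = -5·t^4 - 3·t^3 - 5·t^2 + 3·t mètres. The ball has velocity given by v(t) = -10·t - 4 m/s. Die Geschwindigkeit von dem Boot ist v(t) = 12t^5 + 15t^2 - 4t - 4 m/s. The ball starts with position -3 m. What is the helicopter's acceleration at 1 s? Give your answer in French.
Pour résoudre ceci, nous devons prendre 2 dérivées de notre équation de la position x(t) = -5·t^4 - 3·t^3 - 5·t^2 + 3·t. En dérivant la position, nous obtenons la vitesse: v(t) = -20·t^3 - 9·t^2 - 10·t + 3. En prenant d/dt de v(t), nous trouvons a(t) = -60·t^2 - 18·t - 10. En utilisant a(t) = -60·t^2 - 18·t - 10 et en substituant t = 1, nous trouvons a = -88.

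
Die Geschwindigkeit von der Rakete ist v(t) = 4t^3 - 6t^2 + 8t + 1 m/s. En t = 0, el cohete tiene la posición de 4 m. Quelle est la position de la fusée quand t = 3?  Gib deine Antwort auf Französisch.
Nous devons trouver l'intégrale de notre équation de la vitesse v(t) = 4·t^3 - 6·t^2 + 8·t + 1 1 fois. La primitive de la vitesse est la position. En utilisant x(0) = 4, nous obtenons x(t) = t^4 - 2·t^3 + 4·t^2 + t + 4. En utilisant x(t) = t^4 - 2·t^3 + 4·t^2 + t + 4 et en substituant t = 3, nous trouvons x = 70.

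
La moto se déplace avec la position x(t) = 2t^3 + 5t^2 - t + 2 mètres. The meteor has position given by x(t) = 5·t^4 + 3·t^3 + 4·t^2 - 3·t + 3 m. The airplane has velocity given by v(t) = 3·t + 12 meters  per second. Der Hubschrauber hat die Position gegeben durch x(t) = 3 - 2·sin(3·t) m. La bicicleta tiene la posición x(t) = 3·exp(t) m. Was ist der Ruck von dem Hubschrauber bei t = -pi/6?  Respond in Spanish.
Debemos derivar nuestra ecuación de la posición x(t) = 3 - 2·sin(3·t) 3 veces. La derivada de la posición da la velocidad: v(t) = -6·cos(3·t). La derivada de la velocidad da la aceleración: a(t) = 18·sin(3·t). Tomando d/dt de a(t), encontramos j(t) = 54·cos(3·t). De la ecuación de la sacudida j(t) = 54·cos(3·t), sustituimos t = -pi/6 para obtener j = 0.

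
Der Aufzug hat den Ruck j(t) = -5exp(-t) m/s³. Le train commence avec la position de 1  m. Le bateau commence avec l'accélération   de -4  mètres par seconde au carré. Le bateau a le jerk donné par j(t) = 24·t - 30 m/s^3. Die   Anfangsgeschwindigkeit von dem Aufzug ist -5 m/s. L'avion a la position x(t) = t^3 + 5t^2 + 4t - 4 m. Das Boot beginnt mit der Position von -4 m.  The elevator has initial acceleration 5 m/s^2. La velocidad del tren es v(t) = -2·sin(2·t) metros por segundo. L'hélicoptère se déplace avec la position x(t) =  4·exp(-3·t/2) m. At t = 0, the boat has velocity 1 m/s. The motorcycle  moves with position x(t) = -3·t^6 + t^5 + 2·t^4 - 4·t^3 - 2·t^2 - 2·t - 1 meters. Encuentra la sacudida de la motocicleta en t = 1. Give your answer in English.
Starting from position x(t) = -3·t^6 + t^5 + 2·t^4 - 4·t^3 - 2·t^2 - 2·t - 1, we take 3 derivatives. The derivative of position gives velocity: v(t) = -18·t^5 + 5·t^4 + 8·t^3 - 12·t^2 - 4·t - 2. The derivative of velocity gives acceleration: a(t) = -90·t^4 + 20·t^3 + 24·t^2 - 24·t - 4. Differentiating acceleration, we get jerk: j(t) = -360·t^3 + 60·t^2 + 48·t - 24. Using j(t) = -360·t^3 + 60·t^2 + 48·t - 24 and substituting t = 1, we find j = -276.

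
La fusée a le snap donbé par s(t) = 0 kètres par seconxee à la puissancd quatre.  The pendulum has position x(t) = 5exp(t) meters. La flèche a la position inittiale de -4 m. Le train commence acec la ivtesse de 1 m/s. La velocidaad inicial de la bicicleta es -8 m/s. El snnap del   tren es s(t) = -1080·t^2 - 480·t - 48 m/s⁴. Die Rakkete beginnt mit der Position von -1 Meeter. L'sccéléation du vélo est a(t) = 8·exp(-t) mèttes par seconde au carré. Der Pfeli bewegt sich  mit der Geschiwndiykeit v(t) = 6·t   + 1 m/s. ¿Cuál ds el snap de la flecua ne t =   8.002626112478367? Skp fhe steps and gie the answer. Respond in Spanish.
La respuesta es 0.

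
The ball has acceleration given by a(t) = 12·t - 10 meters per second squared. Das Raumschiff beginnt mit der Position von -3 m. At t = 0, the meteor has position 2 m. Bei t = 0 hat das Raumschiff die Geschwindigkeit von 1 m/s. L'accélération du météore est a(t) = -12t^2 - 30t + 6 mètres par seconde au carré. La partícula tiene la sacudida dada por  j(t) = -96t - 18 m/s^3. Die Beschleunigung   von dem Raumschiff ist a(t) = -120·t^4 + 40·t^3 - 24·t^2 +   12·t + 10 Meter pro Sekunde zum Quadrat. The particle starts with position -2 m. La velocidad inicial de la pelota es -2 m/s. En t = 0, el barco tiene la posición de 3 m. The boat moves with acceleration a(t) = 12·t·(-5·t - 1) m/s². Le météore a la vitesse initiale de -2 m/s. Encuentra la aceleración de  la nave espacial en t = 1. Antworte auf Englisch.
From the given acceleration equation a(t) = -120·t^4 + 40·t^3 - 24·t^2 + 12·t + 10, we substitute t = 1 to get a = -82.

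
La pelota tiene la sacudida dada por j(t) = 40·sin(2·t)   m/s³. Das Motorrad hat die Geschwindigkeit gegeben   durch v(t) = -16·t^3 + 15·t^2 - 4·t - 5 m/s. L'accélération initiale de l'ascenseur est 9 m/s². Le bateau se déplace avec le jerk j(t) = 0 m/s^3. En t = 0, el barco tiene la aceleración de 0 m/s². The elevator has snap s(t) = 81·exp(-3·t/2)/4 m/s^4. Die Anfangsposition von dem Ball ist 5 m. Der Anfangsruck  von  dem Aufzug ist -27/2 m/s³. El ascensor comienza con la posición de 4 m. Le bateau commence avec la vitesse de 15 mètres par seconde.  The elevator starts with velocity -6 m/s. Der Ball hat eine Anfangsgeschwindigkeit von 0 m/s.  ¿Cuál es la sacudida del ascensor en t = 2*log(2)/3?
Para resolver esto, necesitamos tomar 1 antiderivada de nuestra ecuación del snap s(t) = 81·exp(-3·t/2)/4. La antiderivada del snap es la sacudida. Usando j(0) = -27/2, obtenemos j(t) = -27·exp(-3·t/2)/2. Tenemos la sacudida j(t) = -27·exp(-3·t/2)/2. Sustituyendo t = 2*log(2)/3: j(2*log(2)/3) = -27/4.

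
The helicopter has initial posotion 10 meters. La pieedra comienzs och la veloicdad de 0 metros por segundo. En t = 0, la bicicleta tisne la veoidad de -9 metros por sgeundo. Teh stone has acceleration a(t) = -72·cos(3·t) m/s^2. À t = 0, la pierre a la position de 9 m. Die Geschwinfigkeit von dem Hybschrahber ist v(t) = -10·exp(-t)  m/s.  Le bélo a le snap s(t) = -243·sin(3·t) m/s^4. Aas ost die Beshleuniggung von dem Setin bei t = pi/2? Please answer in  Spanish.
Usando a(t) = -72·cos(3·t) y sustituyendo t = pi/2, encontramos a = 0.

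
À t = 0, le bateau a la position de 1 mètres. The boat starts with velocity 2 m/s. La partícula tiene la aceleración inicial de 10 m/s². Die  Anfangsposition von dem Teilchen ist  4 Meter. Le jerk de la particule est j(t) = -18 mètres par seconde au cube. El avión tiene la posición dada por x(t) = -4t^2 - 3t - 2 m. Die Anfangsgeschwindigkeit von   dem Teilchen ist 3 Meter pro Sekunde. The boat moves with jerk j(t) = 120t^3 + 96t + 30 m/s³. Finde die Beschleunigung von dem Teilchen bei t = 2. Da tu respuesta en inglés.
We need to integrate our jerk equation j(t) = -18 1 time. The antiderivative of jerk, with a(0) = 10, gives acceleration: a(t) = 10 - 18·t. Using a(t) = 10 - 18·t and substituting t = 2, we find a = -26.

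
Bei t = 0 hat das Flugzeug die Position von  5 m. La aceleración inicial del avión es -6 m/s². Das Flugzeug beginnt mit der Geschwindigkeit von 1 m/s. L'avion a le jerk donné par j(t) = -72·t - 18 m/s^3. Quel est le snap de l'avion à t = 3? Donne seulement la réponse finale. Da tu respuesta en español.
s(3) = -72.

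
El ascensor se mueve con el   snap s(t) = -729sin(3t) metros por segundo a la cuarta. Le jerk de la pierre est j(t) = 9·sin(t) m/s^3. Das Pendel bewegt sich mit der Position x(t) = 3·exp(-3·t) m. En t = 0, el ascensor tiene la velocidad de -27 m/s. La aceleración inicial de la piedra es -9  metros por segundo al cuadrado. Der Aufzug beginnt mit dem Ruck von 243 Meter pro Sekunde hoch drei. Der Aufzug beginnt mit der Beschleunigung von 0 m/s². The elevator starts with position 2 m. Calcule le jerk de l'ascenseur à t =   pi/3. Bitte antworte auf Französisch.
En partant du snap s(t) = -729·sin(3·t), nous prenons 1 primitive. La primitive du snap, avec j(0) = 243, donne le jerk: j(t) = 243·cos(3·t). De l'équation du jerk j(t) = 243·cos(3·t), nous substituons t = pi/3 pour obtenir j = -243.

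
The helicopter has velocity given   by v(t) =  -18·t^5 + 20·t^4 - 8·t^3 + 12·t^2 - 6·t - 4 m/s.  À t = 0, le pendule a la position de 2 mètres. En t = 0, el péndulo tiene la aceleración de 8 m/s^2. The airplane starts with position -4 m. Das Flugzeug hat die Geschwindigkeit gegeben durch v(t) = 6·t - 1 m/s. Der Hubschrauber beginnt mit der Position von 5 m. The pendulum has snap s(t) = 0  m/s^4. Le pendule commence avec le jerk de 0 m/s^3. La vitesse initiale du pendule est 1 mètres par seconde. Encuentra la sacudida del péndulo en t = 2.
Partiendo del snap s(t) = 0, tomamos 1 integral. La integral del snap es la sacudida. Usando j(0) = 0, obtenemos j(t) = 0. Tenemos la sacudida j(t) = 0. Sustituyendo t = 2: j(2) = 0.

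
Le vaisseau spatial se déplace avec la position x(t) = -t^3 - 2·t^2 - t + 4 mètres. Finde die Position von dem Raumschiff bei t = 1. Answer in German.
Mit x(t) = -t^3 - 2·t^2 - t + 4 und Einsetzen von t = 1, finden wir x = 0.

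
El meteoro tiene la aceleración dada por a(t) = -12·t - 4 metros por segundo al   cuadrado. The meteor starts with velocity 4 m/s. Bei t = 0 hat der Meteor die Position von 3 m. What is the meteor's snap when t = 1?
To solve this, we need to take 2 derivatives of our acceleration equation a(t) = -12·t - 4. Differentiating acceleration, we get jerk: j(t) = -12. The derivative of jerk gives snap: s(t) = 0. Using s(t) = 0 and substituting t = 1, we find s = 0.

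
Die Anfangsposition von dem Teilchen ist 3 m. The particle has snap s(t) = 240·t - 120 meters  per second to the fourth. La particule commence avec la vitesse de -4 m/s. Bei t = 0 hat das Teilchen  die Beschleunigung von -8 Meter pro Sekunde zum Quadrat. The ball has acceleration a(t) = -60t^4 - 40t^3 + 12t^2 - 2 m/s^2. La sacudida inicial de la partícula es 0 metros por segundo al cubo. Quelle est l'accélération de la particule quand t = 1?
En partant du snap s(t) = 240·t - 120, nous prenons 2 primitives. La primitive du snap est le jerk. En utilisant j(0) = 0, nous obtenons j(t) = 120·t·(t - 1). La primitive du jerk, avec a(0) = -8, donne l'accélération: a(t) = 40·t^3 - 60·t^2 - 8. En utilisant a(t) = 40·t^3 - 60·t^2 - 8 et en substituant t = 1, nous trouvons a = -28.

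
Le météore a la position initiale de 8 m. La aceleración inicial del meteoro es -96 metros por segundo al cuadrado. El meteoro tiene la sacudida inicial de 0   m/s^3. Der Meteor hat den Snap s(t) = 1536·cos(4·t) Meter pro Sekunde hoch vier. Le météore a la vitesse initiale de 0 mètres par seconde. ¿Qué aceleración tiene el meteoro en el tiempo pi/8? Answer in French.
Nous devons intégrer notre équation du snap s(t) = 1536·cos(4·t) 2 fois. En intégrant le snap et en utilisant la condition initiale j(0) = 0, nous obtenons j(t) = 384·sin(4·t). En prenant ∫j(t)dt et en appliquant a(0) = -96, nous trouvons a(t) = -96·cos(4·t). De l'équation de l'accélération a(t) = -96·cos(4·t), nous substituons t = pi/8 pour obtenir a = 0.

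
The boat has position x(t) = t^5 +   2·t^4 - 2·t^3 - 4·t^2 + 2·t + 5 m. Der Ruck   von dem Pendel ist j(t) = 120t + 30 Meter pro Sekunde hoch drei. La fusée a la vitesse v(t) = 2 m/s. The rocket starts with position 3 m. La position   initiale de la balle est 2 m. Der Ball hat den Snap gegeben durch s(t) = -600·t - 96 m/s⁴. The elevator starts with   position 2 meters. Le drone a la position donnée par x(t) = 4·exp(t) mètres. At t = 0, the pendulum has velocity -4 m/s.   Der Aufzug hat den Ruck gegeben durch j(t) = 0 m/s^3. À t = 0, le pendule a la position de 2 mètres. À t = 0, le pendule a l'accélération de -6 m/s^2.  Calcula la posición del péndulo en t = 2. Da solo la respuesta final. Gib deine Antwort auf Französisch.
x(2) = 102.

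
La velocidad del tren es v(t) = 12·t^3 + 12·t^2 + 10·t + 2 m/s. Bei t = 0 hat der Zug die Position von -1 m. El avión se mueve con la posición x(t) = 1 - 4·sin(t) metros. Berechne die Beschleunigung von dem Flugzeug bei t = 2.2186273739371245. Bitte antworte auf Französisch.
Nous devons dériver notre équation de la position x(t) = 1 - 4·sin(t) 2 fois. En prenant d/dt de x(t), nous trouvons v(t) = -4·cos(t). En dérivant la vitesse, nous obtenons l'accélération: a(t) = 4·sin(t). Nous avons l'accélération a(t) = 4·sin(t). En substituant t = 2.2186273739371245: a(2.2186273739371245) = 3.18957818309531.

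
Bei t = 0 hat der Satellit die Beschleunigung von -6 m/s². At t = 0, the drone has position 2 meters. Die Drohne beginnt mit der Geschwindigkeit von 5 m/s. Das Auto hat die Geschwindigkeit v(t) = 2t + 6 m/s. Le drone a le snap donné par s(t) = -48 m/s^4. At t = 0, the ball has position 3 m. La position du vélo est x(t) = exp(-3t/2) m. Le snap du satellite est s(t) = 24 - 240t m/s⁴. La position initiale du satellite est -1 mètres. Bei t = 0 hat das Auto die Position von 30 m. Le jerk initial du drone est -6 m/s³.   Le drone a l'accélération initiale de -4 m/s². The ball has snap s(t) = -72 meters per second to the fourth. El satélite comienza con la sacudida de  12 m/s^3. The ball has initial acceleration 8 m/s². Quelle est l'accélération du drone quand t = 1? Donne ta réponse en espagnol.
Para resolver esto, necesitamos tomar 2 integrales de nuestra ecuación del snap s(t) = -48. Integrando el snap y usando la condición inicial j(0) = -6, obtenemos j(t) = -48·t - 6. La antiderivada de la sacudida, con a(0) = -4, da la aceleración: a(t) = -24·t^2 - 6·t - 4. Usando a(t) = -24·t^2 - 6·t - 4 y sustituyendo t = 1, encontramos a = -34.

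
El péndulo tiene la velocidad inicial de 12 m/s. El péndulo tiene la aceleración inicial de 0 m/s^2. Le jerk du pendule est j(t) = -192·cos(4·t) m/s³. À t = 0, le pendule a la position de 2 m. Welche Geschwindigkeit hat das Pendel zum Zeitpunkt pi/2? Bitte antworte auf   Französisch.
Nous devons intégrer notre équation du jerk j(t) = -192·cos(4·t) 2 fois. En prenant ∫j(t)dt et en appliquant a(0) = 0, nous trouvons a(t) = -48·sin(4·t). En intégrant l'accélération et en utilisant la condition initiale v(0) = 12, nous obtenons v(t) = 12·cos(4·t). En utilisant v(t) = 12·cos(4·t) et en substituant t = pi/2, nous trouvons v = 12.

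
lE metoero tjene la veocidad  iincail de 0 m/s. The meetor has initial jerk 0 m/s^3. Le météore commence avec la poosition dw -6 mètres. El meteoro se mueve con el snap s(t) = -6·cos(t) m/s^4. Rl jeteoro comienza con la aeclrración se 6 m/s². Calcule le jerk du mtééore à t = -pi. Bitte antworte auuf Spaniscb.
Para resolver esto, necesitamos tomar 1 integral de nuestra ecuación del snap s(t) = -6·cos(t). La antiderivada del snap es la sacudida. Usando j(0) = 0, obtenemos j(t) = -6·sin(t). Usando j(t) = -6·sin(t) y sustituyendo t = -pi, encontramos j = 0.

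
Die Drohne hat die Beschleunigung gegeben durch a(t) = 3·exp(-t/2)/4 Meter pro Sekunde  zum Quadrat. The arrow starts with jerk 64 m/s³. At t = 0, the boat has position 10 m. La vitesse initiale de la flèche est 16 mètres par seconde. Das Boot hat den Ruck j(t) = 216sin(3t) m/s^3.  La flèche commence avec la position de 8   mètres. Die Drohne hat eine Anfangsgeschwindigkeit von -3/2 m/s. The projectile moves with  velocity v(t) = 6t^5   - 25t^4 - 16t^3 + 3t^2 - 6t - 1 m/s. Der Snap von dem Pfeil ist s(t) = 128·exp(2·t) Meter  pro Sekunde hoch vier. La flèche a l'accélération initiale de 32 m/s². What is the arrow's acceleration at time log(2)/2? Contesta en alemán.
Um dies zu lösen, müssen wir 2 Integrale unserer Gleichung für den Snap s(t) = 128·exp(2·t) finden. Die Stammfunktion von dem Snap, mit j(0) = 64, ergibt den Ruck: j(t) = 64·exp(2·t). Das Integral von dem Ruck ist die Beschleunigung. Mit a(0) = 32 erhalten wir a(t) = 32·exp(2·t). Aus der Gleichung für die Beschleunigung a(t) = 32·exp(2·t), setzen wir t = log(2)/2 ein und erhalten a = 64.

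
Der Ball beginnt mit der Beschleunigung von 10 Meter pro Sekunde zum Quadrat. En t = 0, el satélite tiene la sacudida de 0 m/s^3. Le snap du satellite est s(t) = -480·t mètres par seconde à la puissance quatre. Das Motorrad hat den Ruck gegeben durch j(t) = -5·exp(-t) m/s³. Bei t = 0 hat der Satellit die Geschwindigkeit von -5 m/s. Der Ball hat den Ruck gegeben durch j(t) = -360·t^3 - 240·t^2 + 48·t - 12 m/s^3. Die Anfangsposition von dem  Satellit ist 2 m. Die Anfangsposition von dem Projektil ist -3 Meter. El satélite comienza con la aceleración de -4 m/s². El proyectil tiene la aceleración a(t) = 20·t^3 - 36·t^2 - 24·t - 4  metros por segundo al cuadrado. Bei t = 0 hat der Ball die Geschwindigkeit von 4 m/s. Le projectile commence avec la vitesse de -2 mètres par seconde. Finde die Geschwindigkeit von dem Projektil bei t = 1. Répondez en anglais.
We need to integrate our acceleration equation a(t) = 20·t^3 - 36·t^2 - 24·t - 4 1 time. Finding the antiderivative of a(t) and using v(0) = -2: v(t) = 5·t^4 - 12·t^3 - 12·t^2 - 4·t - 2. From the given velocity equation v(t) = 5·t^4 - 12·t^3 - 12·t^2 - 4·t - 2, we substitute t = 1 to get v = -25.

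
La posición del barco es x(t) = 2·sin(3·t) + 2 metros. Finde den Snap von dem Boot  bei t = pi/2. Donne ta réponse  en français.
Pour résoudre ceci, nous devons prendre 4 dérivées de notre équation de la position x(t) = 2·sin(3·t) + 2. En prenant d/dt de x(t), nous trouvons v(t) = 6·cos(3·t). En prenant d/dt de v(t), nous trouvons a(t) = -18·sin(3·t). En prenant d/dt de a(t), nous trouvons j(t) = -54·cos(3·t). En dérivant le jerk, nous obtenons le snap: s(t) = 162·sin(3·t). En utilisant s(t) = 162·sin(3·t) et en substituant t = pi/2, nous trouvons s = -162.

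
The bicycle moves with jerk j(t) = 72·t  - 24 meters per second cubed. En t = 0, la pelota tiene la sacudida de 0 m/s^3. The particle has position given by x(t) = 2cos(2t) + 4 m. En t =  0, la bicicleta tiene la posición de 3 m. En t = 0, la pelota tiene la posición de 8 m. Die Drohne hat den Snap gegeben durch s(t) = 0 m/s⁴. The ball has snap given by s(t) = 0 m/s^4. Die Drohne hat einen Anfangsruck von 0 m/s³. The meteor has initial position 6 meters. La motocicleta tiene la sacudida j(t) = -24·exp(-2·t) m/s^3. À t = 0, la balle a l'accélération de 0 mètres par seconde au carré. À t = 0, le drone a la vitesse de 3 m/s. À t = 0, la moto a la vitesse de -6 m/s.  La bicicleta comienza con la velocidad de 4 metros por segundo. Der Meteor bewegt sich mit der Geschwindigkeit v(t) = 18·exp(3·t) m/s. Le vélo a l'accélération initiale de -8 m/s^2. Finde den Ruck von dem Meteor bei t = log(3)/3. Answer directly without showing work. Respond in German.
Bei t = log(3)/3, j = 486.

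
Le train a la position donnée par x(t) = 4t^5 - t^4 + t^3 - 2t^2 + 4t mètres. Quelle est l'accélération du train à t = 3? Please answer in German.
Wir müssen unsere Gleichung für die Position x(t) = 4·t^5 - t^4 + t^3 - 2·t^2 + 4·t 2-mal ableiten. Mit d/dt von x(t) finden wir v(t) = 20·t^4 - 4·t^3 + 3·t^2 - 4·t + 4. Die Ableitung von der Geschwindigkeit ergibt die Beschleunigung: a(t) = 80·t^3 - 12·t^2 + 6·t - 4. Wir haben die Beschleunigung a(t) = 80·t^3 - 12·t^2 + 6·t - 4. Durch Einsetzen von t = 3: a(3) = 2066.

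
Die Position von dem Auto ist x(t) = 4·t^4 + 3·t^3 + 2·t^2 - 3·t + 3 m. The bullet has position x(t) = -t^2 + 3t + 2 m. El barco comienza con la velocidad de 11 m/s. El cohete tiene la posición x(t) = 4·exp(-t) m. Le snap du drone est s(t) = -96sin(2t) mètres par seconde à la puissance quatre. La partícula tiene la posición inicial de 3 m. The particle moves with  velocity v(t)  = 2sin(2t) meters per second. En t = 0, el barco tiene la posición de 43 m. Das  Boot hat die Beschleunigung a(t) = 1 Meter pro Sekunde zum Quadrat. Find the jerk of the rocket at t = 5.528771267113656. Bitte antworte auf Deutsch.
Um dies zu lösen, müssen wir 3 Ableitungen unserer Gleichung für die Position x(t) = 4·exp(-t) nehmen. Mit d/dt von x(t) finden wir v(t) = -4·exp(-t). Mit d/dt von v(t) finden wir a(t) = 4·exp(-t). Die Ableitung von der Beschleunigung ergibt den Ruck: j(t) = -4·exp(-t). Wir haben den Ruck j(t) = -4·exp(-t). Durch Einsetzen von t = 5.528771267113656: j(5.528771267113656) = -0.0158834609017310.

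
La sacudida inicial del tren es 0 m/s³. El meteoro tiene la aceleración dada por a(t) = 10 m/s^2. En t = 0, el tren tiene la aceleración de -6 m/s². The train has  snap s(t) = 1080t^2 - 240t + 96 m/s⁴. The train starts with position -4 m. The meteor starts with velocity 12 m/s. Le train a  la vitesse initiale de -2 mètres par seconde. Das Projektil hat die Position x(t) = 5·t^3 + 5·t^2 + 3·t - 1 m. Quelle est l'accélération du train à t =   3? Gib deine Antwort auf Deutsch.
Wir müssen unsere Gleichung für den Snap s(t) = 1080·t^2 - 240·t + 96 2-mal integrieren. Durch Integration von dem Snap und Verwendung der Anfangsbedingung j(0) = 0, erhalten wir j(t) = 24·t·(15·t^2 - 5·t + 4). Durch Integration von dem Ruck und Verwendung der Anfangsbedingung a(0) = -6, erhalten wir a(t) = 90·t^4 - 40·t^3 + 48·t^2 - 6. Mit a(t) = 90·t^4 - 40·t^3 + 48·t^2 - 6 und Einsetzen von t = 3, finden wir a = 6636.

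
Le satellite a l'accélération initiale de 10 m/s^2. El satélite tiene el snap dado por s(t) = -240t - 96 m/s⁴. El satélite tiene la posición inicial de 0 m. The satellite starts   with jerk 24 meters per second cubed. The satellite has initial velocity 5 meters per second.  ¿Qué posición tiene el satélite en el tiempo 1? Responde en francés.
Nous devons trouver la primitive de notre équation du snap s(t) = -240·t - 96 4 fois. L'intégrale du snap est le jerk. En utilisant j(0) = 24, nous obtenons j(t) = -120·t^2 - 96·t + 24. La primitive du jerk est l'accélération. En utilisant a(0) = 10, nous obtenons a(t) = -40·t^3 - 48·t^2 + 24·t + 10. En prenant ∫a(t)dt et en appliquant v(0) = 5, nous trouvons v(t) = -10·t^4 - 16·t^3 + 12·t^2 + 10·t + 5. En intégrant la vitesse et en utilisant la condition initiale x(0) = 0, nous obtenons x(t) = -2·t^5 - 4·t^4 + 4·t^3 + 5·t^2 + 5·t. Nous avons la position x(t) = -2·t^5 - 4·t^4 + 4·t^3 + 5·t^2 + 5·t. En substituant t = 1: x(1) = 8.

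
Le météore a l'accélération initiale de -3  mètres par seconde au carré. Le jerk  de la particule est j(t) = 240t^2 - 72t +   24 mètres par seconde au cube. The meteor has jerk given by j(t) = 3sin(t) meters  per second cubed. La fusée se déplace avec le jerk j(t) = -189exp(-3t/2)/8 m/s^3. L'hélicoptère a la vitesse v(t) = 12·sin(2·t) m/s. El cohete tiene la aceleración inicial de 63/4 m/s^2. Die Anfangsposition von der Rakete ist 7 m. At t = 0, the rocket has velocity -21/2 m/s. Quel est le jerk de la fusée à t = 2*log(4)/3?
De l'équation du jerk j(t) = -189·exp(-3·t/2)/8, nous substituons t = 2*log(4)/3 pour obtenir j = -189/32.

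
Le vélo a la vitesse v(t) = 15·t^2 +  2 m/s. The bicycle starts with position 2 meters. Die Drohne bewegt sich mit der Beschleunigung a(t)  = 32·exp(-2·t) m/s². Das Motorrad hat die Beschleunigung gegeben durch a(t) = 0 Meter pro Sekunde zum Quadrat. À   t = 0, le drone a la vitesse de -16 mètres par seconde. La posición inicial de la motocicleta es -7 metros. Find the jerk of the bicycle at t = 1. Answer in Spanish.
Para resolver esto, necesitamos tomar 2 derivadas de nuestra ecuación de la velocidad v(t) = 15·t^2 + 2. Derivando la velocidad, obtenemos la aceleración: a(t) = 30·t. Tomando d/dt de a(t), encontramos j(t) = 30. Usando j(t) = 30 y sustituyendo t = 1, encontramos j = 30.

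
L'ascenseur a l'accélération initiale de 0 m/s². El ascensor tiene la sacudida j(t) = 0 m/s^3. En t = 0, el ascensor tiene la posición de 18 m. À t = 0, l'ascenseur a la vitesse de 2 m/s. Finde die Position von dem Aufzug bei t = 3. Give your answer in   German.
Um dies zu lösen, müssen wir 3 Integrale unserer Gleichung für den Ruck j(t) = 0 finden. Die Stammfunktion von dem Ruck ist die Beschleunigung. Mit a(0) = 0 erhalten wir a(t) = 0. Durch Integration von der Beschleunigung und Verwendung der Anfangsbedingung v(0) = 2, erhalten wir v(t) = 2. Die Stammfunktion von der Geschwindigkeit ist die Position. Mit x(0) = 18 erhalten wir x(t) = 2·t + 18. Mit x(t) = 2·t + 18 und Einsetzen von t = 3, finden wir x = 24.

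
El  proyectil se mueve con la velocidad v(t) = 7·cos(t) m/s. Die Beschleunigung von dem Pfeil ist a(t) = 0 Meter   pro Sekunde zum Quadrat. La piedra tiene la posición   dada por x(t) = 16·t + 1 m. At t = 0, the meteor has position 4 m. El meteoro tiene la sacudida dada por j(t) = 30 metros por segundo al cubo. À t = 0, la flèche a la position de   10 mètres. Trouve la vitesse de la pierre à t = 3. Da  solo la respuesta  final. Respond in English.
The velocity at t = 3 is v = 16.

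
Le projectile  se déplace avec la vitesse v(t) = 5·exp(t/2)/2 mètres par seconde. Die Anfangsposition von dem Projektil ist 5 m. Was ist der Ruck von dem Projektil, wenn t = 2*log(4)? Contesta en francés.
Pour résoudre ceci, nous devons prendre 2 dérivées de notre équation de la vitesse v(t) = 5·exp(t/2)/2. En dérivant la vitesse, nous obtenons l'accélération: a(t) = 5·exp(t/2)/4. En dérivant l'accélération, nous obtenons le jerk: j(t) = 5·exp(t/2)/8. Nous avons le jerk j(t) = 5·exp(t/2)/8. En substituant t = 2*log(4): j(2*log(4)) = 5/2.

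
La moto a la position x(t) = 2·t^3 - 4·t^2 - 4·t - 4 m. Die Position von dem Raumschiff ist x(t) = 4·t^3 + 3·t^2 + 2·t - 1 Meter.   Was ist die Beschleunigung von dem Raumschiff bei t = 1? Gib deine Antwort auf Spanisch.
Partiendo de la posición x(t) = 4·t^3 + 3·t^2 + 2·t - 1, tomamos 2 derivadas. La derivada de la posición da la velocidad: v(t) = 12·t^2 + 6·t + 2. La derivada de la velocidad da la aceleración: a(t) = 24·t + 6. De la ecuación de la aceleración a(t) = 24·t + 6, sustituimos t = 1 para obtener a = 30.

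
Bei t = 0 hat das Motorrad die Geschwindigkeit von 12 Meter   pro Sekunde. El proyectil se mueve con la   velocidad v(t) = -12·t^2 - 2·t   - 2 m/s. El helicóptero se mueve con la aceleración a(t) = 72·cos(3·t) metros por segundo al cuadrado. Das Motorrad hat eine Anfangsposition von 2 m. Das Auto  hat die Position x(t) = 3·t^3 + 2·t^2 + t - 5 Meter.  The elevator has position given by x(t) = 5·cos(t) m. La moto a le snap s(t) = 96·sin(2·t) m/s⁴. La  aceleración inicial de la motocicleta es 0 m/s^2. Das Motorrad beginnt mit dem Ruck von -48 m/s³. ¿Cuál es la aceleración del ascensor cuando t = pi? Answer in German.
Ausgehend von der Position x(t) = 5·cos(t), nehmen wir 2 Ableitungen. Die Ableitung von der Position ergibt die Geschwindigkeit: v(t) = -5·sin(t). Die Ableitung von der Geschwindigkeit ergibt die Beschleunigung: a(t) = -5·cos(t). Wir haben die Beschleunigung a(t) = -5·cos(t). Durch Einsetzen von t = pi: a(pi) = 5.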